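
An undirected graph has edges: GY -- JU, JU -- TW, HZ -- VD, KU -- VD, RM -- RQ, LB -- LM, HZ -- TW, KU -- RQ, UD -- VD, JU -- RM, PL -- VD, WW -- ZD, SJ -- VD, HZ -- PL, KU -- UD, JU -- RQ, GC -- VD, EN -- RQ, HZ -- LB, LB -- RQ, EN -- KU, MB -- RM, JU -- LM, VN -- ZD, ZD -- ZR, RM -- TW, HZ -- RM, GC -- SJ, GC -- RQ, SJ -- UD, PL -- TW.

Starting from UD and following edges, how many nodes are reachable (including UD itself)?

BFS from UD visits: UD, KU, SJ, VD, EN, RQ, GC, HZ, PL, JU, LB, RM, TW, GY, LM, MB
Reachable nodes: 16 of 20 total.

16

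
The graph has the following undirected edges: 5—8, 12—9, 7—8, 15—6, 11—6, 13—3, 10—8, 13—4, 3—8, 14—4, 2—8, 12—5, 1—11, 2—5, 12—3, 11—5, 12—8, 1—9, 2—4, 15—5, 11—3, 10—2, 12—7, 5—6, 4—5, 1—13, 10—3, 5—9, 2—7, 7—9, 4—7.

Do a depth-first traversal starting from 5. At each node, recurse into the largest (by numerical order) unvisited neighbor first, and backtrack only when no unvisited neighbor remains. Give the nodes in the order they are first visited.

Visit 5
5 → 15
15 → 6
6 → 11
11 → 3
3 → 13
13 → 4
4 → 14
4 → 7
7 → 12
12 → 9
9 → 1
12 → 8
8 → 10
10 → 2

5, 15, 6, 11, 3, 13, 4, 14, 7, 12, 9, 1, 8, 10, 2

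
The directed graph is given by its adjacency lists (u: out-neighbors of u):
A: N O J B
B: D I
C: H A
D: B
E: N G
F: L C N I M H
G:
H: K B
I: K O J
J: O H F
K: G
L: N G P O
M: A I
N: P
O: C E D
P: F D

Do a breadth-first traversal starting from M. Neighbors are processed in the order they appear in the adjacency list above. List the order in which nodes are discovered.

M A I N O J B K P C E D H F G L

Visit M; enqueue A, I → queue [A, I]
Visit A; enqueue N, O, J, B → queue [I, N, O, J, B]
Visit I; enqueue K → queue [N, O, J, B, K]
Visit N; enqueue P → queue [O, J, B, K, P]
Visit O; enqueue C, E, D → queue [J, B, K, P, C, E, D]
Visit J; enqueue H, F → queue [B, K, P, C, E, D, H, F]
Visit B → queue [K, P, C, E, D, H, F]
Visit K; enqueue G → queue [P, C, E, D, H, F, G]
Visit P → queue [C, E, D, H, F, G]
Visit C → queue [E, D, H, F, G]
Visit E → queue [D, H, F, G]
Visit D → queue [H, F, G]
Visit H → queue [F, G]
Visit F; enqueue L → queue [G, L]
Visit G → queue [L]
Visit L → queue []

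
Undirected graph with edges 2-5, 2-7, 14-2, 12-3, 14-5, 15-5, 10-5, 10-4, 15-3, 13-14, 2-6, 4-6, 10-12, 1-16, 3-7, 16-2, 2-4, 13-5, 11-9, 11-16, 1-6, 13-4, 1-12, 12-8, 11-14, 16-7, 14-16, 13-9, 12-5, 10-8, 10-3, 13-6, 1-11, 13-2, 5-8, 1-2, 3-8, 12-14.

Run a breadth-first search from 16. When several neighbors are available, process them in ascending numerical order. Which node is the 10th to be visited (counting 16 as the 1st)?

5

Visit 16; enqueue 1, 2, 7, 11, 14 → queue [1, 2, 7, 11, 14]
Visit 1; enqueue 6, 12 → queue [2, 7, 11, 14, 6, 12]
Visit 2; enqueue 4, 5, 13 → queue [7, 11, 14, 6, 12, 4, 5, 13]
Visit 7; enqueue 3 → queue [11, 14, 6, 12, 4, 5, 13, 3]
Visit 11; enqueue 9 → queue [14, 6, 12, 4, 5, 13, 3, 9]
Visit 14 → queue [6, 12, 4, 5, 13, 3, 9]
Visit 6 → queue [12, 4, 5, 13, 3, 9]
Visit 12; enqueue 8, 10 → queue [4, 5, 13, 3, 9, 8, 10]
Visit 4 → queue [5, 13, 3, 9, 8, 10]
Visit 5; enqueue 15 → queue [13, 3, 9, 8, 10, 15]
Visit 13 → queue [3, 9, 8, 10, 15]
Visit 3 → queue [9, 8, 10, 15]
Visit 9 → queue [8, 10, 15]
Visit 8 → queue [10, 15]
Visit 10 → queue [15]
Visit 15 → queue []

Visit order: 16, 1, 2, 7, 11, 14, 6, 12, 4, 5, 13, 3, 9, 8, 10, 15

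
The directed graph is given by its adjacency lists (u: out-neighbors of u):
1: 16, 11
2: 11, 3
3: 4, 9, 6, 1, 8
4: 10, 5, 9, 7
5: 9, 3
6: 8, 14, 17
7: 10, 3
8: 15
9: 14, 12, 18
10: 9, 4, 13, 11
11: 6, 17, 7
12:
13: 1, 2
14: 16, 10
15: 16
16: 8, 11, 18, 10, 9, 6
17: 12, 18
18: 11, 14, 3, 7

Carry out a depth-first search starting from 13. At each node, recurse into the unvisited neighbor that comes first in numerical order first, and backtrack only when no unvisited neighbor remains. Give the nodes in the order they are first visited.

13, 1, 11, 6, 8, 15, 16, 9, 12, 14, 10, 4, 5, 3, 7, 18, 17, 2

Visit 13
13 → 1
1 → 11
11 → 6
6 → 8
8 → 15
15 → 16
16 → 9
9 → 12
9 → 14
14 → 10
10 → 4
4 → 5
5 → 3
4 → 7
9 → 18
6 → 17
13 → 2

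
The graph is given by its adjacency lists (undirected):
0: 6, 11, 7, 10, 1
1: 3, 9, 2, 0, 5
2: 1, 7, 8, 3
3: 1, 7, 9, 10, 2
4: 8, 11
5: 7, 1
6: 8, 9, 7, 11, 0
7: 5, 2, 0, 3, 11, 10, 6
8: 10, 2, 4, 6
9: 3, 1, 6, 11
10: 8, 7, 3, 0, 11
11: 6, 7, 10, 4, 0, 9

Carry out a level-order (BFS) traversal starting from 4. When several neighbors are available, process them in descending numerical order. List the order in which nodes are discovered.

4 → 11 → 8 → 10 → 9 → 7 → 6 → 0 → 2 → 3 → 1 → 5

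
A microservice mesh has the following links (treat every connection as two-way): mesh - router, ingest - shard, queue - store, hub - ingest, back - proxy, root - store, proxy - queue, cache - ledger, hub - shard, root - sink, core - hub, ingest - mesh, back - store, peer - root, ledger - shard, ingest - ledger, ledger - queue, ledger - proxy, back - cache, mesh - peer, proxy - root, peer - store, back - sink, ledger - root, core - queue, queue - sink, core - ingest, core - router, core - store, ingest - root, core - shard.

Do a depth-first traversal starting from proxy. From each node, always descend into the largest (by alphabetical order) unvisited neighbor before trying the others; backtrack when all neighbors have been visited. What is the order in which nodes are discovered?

Visit proxy
proxy → root
root → store
store → queue
queue → sink
sink → back
back → cache
cache → ledger
ledger → shard
shard → ingest
ingest → mesh
mesh → router
router → core
core → hub
mesh → peer

proxy -> root -> store -> queue -> sink -> back -> cache -> ledger -> shard -> ingest -> mesh -> router -> core -> hub -> peer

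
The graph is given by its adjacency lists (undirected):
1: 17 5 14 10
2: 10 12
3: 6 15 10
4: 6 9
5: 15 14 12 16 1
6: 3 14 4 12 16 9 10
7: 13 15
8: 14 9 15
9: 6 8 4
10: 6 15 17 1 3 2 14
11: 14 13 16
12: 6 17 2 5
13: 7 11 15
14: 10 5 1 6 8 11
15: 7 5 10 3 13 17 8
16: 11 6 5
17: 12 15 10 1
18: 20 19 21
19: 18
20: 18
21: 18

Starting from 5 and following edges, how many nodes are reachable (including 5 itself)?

17

BFS from 5 visits: 5, 15, 14, 12, 16, 1, 7, 10, 3, 13, 17, 8, 6, 11, 2, 9, 4
Reachable nodes: 17 of 21 total.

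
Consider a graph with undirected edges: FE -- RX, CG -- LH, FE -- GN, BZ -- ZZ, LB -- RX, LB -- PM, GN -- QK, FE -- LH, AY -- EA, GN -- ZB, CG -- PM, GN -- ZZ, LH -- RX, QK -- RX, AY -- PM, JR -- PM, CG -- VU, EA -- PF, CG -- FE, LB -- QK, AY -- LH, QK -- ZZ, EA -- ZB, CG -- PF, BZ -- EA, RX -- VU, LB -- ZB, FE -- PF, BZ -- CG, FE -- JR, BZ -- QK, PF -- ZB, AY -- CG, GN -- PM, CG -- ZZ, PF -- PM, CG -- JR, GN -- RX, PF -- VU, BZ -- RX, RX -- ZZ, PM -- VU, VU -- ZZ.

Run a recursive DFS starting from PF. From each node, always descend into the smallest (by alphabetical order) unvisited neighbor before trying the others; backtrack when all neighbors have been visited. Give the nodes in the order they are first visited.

PF → CG → AY → EA → BZ → QK → GN → FE → JR → PM → LB → RX → LH → VU → ZZ → ZB

Visit PF
PF → CG
CG → AY
AY → EA
EA → BZ
BZ → QK
QK → GN
GN → FE
FE → JR
JR → PM
PM → LB
LB → RX
RX → LH
RX → VU
VU → ZZ
LB → ZB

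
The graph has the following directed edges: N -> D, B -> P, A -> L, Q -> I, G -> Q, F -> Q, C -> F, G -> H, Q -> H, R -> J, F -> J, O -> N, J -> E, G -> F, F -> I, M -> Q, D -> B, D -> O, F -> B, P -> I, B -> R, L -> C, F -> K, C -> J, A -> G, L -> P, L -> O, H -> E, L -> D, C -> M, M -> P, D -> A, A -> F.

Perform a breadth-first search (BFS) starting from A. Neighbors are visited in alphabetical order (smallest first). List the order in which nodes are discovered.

A → F → G → L → B → I → J → K → Q → H → C → D → O → P → R → E → M → N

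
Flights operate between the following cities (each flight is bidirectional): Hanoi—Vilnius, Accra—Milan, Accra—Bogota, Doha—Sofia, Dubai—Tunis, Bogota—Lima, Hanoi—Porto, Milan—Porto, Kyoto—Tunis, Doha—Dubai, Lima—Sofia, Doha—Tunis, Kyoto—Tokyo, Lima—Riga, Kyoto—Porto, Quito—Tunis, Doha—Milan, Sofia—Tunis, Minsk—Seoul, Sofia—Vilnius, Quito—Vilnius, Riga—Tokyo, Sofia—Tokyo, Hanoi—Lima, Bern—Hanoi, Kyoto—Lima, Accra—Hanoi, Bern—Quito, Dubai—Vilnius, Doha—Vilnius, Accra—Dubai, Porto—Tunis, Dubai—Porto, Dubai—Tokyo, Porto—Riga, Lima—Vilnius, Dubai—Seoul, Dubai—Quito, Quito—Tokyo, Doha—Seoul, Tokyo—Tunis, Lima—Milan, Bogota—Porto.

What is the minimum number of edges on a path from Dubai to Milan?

2

Level 0: Dubai
Level 1: Accra, Doha, Porto, Quito, Seoul, Tokyo, Tunis, Vilnius
Level 2: Bern, Bogota, Hanoi, Kyoto, Lima, Milan, Minsk, Riga, Sofia
Milan first appears at level 2.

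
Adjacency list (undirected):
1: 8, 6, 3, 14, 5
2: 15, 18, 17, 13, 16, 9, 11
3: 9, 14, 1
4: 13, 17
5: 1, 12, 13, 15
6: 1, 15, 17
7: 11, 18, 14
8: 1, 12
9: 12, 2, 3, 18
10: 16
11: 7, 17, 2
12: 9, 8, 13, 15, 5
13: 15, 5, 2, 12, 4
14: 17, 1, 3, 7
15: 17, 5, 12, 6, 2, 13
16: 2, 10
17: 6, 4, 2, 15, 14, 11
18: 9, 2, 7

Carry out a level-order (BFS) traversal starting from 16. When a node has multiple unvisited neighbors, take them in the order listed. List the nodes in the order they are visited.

16 2 10 15 18 17 13 9 11 5 12 6 7 4 14 3 1 8

Visit 16; enqueue 2, 10 → queue [2, 10]
Visit 2; enqueue 15, 18, 17, 13, 9, 11 → queue [10, 15, 18, 17, 13, 9, 11]
Visit 10 → queue [15, 18, 17, 13, 9, 11]
Visit 15; enqueue 5, 12, 6 → queue [18, 17, 13, 9, 11, 5, 12, 6]
Visit 18; enqueue 7 → queue [17, 13, 9, 11, 5, 12, 6, 7]
Visit 17; enqueue 4, 14 → queue [13, 9, 11, 5, 12, 6, 7, 4, 14]
Visit 13 → queue [9, 11, 5, 12, 6, 7, 4, 14]
Visit 9; enqueue 3 → queue [11, 5, 12, 6, 7, 4, 14, 3]
Visit 11 → queue [5, 12, 6, 7, 4, 14, 3]
Visit 5; enqueue 1 → queue [12, 6, 7, 4, 14, 3, 1]
Visit 12; enqueue 8 → queue [6, 7, 4, 14, 3, 1, 8]
Visit 6 → queue [7, 4, 14, 3, 1, 8]
Visit 7 → queue [4, 14, 3, 1, 8]
Visit 4 → queue [14, 3, 1, 8]
Visit 14 → queue [3, 1, 8]
Visit 3 → queue [1, 8]
Visit 1 → queue [8]
Visit 8 → queue []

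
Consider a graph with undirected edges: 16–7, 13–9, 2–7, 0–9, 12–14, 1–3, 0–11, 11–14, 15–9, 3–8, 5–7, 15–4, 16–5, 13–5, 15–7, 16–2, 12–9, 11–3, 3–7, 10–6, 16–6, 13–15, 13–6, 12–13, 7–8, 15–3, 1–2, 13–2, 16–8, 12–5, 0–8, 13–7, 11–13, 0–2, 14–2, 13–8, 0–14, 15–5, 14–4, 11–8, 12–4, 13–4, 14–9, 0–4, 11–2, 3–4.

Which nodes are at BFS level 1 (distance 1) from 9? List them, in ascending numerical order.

Level 0: 9
Level 1: 0, 12, 13, 14, 15
Level 2: 2, 3, 4, 5, 6, 7, 8, 11
Level 3: 1, 10, 16

0, 12, 13, 14, 15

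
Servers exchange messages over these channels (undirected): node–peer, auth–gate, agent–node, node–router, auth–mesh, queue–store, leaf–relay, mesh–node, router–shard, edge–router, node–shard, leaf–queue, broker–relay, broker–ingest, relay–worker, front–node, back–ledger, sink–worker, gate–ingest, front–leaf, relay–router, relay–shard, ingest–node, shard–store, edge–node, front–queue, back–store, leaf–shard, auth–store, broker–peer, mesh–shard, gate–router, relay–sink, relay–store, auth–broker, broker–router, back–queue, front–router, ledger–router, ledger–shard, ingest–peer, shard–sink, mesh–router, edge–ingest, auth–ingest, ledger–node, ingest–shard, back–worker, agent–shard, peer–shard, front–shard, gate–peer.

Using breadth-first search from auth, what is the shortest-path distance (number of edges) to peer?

2

Level 0: auth
Level 1: broker, gate, ingest, mesh, store
Level 2: back, edge, node, peer, queue, relay, router, shard
Level 3: agent, front, leaf, ledger, sink, worker
peer first appears at level 2.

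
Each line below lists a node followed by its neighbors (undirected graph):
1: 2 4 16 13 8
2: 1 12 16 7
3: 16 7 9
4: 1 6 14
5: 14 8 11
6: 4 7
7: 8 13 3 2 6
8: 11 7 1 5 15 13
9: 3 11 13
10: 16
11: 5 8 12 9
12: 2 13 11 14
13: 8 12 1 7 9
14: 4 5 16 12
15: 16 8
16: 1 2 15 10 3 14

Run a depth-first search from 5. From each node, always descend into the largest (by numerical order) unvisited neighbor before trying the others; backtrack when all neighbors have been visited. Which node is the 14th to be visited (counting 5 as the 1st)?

1

Visit 5
5 → 14
14 → 16
16 → 15
15 → 8
8 → 13
13 → 12
12 → 11
11 → 9
9 → 3
3 → 7
7 → 6
6 → 4
4 → 1
1 → 2
16 → 10

Visit order: 5, 14, 16, 15, 8, 13, 12, 11, 9, 3, 7, 6, 4, 1, 2, 10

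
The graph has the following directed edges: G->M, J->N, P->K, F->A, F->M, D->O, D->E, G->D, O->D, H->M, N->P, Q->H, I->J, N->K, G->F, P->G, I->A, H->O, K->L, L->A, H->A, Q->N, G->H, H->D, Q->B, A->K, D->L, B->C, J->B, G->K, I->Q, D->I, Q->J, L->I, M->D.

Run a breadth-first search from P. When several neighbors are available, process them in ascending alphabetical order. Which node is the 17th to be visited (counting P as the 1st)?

Visit P; enqueue G, K → queue [G, K]
Visit G; enqueue D, F, H, M → queue [K, D, F, H, M]
Visit K; enqueue L → queue [D, F, H, M, L]
Visit D; enqueue E, I, O → queue [F, H, M, L, E, I, O]
Visit F; enqueue A → queue [H, M, L, E, I, O, A]
Visit H → queue [M, L, E, I, O, A]
Visit M → queue [L, E, I, O, A]
Visit L → queue [E, I, O, A]
Visit E → queue [I, O, A]
Visit I; enqueue J, Q → queue [O, A, J, Q]
Visit O → queue [A, J, Q]
Visit A → queue [J, Q]
Visit J; enqueue B, N → queue [Q, B, N]
Visit Q → queue [B, N]
Visit B; enqueue C → queue [N, C]
Visit N → queue [C]
Visit C → queue []

Visit order: P, G, K, D, F, H, M, L, E, I, O, A, J, Q, B, N, C

C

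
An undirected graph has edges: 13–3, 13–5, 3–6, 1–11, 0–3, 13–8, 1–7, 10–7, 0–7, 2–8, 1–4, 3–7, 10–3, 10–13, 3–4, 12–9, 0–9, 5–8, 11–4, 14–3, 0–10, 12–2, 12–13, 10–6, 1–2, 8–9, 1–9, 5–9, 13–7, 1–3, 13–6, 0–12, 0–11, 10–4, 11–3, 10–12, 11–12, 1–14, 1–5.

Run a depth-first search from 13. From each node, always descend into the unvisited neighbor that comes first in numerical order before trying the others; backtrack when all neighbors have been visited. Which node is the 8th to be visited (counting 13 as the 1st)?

Visit 13
13 → 3
3 → 0
0 → 7
7 → 1
1 → 2
2 → 8
8 → 5
5 → 9
9 → 12
12 → 10
10 → 4
4 → 11
10 → 6
1 → 14

Visit order: 13, 3, 0, 7, 1, 2, 8, 5, 9, 12, 10, 4, 11, 6, 14

5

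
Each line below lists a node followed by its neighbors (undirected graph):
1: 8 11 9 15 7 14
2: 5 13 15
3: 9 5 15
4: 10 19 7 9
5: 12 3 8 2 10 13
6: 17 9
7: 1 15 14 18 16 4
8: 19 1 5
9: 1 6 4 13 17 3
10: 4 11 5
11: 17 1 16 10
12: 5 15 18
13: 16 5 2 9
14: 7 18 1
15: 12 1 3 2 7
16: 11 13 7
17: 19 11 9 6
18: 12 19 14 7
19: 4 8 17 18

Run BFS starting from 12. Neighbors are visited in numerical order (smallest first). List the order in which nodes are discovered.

Visit 12; enqueue 5, 15, 18 → queue [5, 15, 18]
Visit 5; enqueue 2, 3, 8, 10, 13 → queue [15, 18, 2, 3, 8, 10, 13]
Visit 15; enqueue 1, 7 → queue [18, 2, 3, 8, 10, 13, 1, 7]
Visit 18; enqueue 14, 19 → queue [2, 3, 8, 10, 13, 1, 7, 14, 19]
Visit 2 → queue [3, 8, 10, 13, 1, 7, 14, 19]
Visit 3; enqueue 9 → queue [8, 10, 13, 1, 7, 14, 19, 9]
Visit 8 → queue [10, 13, 1, 7, 14, 19, 9]
Visit 10; enqueue 4, 11 → queue [13, 1, 7, 14, 19, 9, 4, 11]
Visit 13; enqueue 16 → queue [1, 7, 14, 19, 9, 4, 11, 16]
Visit 1 → queue [7, 14, 19, 9, 4, 11, 16]
Visit 7 → queue [14, 19, 9, 4, 11, 16]
Visit 14 → queue [19, 9, 4, 11, 16]
Visit 19; enqueue 17 → queue [9, 4, 11, 16, 17]
Visit 9; enqueue 6 → queue [4, 11, 16, 17, 6]
Visit 4 → queue [11, 16, 17, 6]
Visit 11 → queue [16, 17, 6]
Visit 16 → queue [17, 6]
Visit 17 → queue [6]
Visit 6 → queue []

12 5 15 18 2 3 8 10 13 1 7 14 19 9 4 11 16 17 6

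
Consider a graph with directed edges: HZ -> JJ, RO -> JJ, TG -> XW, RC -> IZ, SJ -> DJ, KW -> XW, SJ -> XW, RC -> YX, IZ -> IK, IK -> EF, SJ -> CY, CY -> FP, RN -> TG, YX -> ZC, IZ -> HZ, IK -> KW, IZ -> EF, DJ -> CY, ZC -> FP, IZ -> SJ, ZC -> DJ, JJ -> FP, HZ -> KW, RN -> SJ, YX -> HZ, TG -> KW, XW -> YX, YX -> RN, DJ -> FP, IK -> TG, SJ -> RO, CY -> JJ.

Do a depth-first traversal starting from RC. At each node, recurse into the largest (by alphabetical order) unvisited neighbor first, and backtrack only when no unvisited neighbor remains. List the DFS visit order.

RC YX ZC FP DJ CY JJ RN TG XW KW SJ RO HZ IZ IK EF

Visit RC
RC → YX
YX → ZC
ZC → FP
ZC → DJ
DJ → CY
CY → JJ
YX → RN
RN → TG
TG → XW
TG → KW
RN → SJ
SJ → RO
YX → HZ
RC → IZ
IZ → IK
IK → EF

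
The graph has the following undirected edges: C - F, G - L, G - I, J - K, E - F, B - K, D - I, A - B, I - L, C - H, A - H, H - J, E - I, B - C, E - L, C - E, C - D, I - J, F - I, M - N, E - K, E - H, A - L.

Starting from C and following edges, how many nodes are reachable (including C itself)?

12

BFS from C visits: C, B, D, E, F, H, A, K, I, L, J, G
Reachable nodes: 12 of 14 total.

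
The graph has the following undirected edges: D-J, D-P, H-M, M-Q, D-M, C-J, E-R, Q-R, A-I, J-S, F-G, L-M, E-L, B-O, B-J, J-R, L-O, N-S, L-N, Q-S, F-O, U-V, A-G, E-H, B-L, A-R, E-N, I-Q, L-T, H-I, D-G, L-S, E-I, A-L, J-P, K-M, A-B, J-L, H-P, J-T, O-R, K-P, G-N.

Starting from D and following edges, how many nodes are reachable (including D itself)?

BFS from D visits: D, P, M, J, G, K, H, Q, L, T, S, R, C, B, N, F, A, I, E, O
Reachable nodes: 20 of 22 total.

20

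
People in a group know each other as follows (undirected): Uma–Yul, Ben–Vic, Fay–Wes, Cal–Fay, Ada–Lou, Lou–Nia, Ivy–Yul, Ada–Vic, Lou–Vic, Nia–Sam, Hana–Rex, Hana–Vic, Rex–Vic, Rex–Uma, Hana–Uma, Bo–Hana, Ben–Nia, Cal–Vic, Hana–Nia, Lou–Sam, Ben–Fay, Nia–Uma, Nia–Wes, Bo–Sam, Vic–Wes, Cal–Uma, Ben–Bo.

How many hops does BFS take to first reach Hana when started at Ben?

2

Level 0: Ben
Level 1: Bo, Fay, Nia, Vic
Level 2: Ada, Cal, Hana, Lou, Rex, Sam, Uma, Wes
Level 3: Yul
Level 4: Ivy
Hana first appears at level 2.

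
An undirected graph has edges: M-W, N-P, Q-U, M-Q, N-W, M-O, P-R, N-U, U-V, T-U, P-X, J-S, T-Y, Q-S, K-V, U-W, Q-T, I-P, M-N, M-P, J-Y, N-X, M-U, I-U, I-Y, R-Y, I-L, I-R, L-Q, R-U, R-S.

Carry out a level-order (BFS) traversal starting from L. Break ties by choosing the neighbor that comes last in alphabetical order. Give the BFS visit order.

Visit L; enqueue Q, I → queue [Q, I]
Visit Q; enqueue U, T, S, M → queue [I, U, T, S, M]
Visit I; enqueue Y, R, P → queue [U, T, S, M, Y, R, P]
Visit U; enqueue W, V, N → queue [T, S, M, Y, R, P, W, V, N]
Visit T → queue [S, M, Y, R, P, W, V, N]
Visit S; enqueue J → queue [M, Y, R, P, W, V, N, J]
Visit M; enqueue O → queue [Y, R, P, W, V, N, J, O]
Visit Y → queue [R, P, W, V, N, J, O]
Visit R → queue [P, W, V, N, J, O]
Visit P; enqueue X → queue [W, V, N, J, O, X]
Visit W → queue [V, N, J, O, X]
Visit V; enqueue K → queue [N, J, O, X, K]
Visit N → queue [J, O, X, K]
Visit J → queue [O, X, K]
Visit O → queue [X, K]
Visit X → queue [K]
Visit K → queue []

L Q I U T S M Y R P W V N J O X K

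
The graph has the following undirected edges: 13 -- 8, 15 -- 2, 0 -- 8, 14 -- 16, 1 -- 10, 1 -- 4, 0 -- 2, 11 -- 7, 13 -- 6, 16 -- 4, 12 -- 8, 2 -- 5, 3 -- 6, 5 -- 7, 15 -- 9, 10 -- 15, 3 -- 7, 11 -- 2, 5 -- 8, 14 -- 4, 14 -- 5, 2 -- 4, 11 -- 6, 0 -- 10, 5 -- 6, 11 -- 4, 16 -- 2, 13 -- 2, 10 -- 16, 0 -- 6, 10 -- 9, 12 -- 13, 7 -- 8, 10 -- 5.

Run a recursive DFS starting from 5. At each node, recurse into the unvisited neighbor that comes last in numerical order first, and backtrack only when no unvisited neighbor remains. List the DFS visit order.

5, 14, 16, 10, 15, 9, 2, 13, 12, 8, 7, 11, 6, 3, 0, 4, 1

Visit 5
5 → 14
14 → 16
16 → 10
10 → 15
15 → 9
15 → 2
2 → 13
13 → 12
12 → 8
8 → 7
7 → 11
11 → 6
6 → 3
6 → 0
11 → 4
4 → 1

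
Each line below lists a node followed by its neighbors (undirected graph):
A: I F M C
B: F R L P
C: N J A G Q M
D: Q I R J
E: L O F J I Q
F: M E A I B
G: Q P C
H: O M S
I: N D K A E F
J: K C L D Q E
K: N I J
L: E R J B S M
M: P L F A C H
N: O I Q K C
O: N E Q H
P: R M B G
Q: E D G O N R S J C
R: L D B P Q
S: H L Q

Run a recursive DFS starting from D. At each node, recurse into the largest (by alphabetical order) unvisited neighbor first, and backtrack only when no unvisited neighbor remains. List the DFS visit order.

D R Q S L M P G C N O H E J K I F B A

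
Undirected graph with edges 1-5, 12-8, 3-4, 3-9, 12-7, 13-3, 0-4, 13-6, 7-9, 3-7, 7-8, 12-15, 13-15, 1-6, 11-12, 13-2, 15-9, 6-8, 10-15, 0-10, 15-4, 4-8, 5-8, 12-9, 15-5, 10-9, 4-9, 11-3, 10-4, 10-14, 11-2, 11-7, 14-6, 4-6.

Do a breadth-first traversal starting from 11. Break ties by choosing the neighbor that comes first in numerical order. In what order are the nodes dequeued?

11, 2, 3, 7, 12, 13, 4, 9, 8, 15, 6, 0, 10, 5, 1, 14

Visit 11; enqueue 2, 3, 7, 12 → queue [2, 3, 7, 12]
Visit 2; enqueue 13 → queue [3, 7, 12, 13]
Visit 3; enqueue 4, 9 → queue [7, 12, 13, 4, 9]
Visit 7; enqueue 8 → queue [12, 13, 4, 9, 8]
Visit 12; enqueue 15 → queue [13, 4, 9, 8, 15]
Visit 13; enqueue 6 → queue [4, 9, 8, 15, 6]
Visit 4; enqueue 0, 10 → queue [9, 8, 15, 6, 0, 10]
Visit 9 → queue [8, 15, 6, 0, 10]
Visit 8; enqueue 5 → queue [15, 6, 0, 10, 5]
Visit 15 → queue [6, 0, 10, 5]
Visit 6; enqueue 1, 14 → queue [0, 10, 5, 1, 14]
Visit 0 → queue [10, 5, 1, 14]
Visit 10 → queue [5, 1, 14]
Visit 5 → queue [1, 14]
Visit 1 → queue [14]
Visit 14 → queue []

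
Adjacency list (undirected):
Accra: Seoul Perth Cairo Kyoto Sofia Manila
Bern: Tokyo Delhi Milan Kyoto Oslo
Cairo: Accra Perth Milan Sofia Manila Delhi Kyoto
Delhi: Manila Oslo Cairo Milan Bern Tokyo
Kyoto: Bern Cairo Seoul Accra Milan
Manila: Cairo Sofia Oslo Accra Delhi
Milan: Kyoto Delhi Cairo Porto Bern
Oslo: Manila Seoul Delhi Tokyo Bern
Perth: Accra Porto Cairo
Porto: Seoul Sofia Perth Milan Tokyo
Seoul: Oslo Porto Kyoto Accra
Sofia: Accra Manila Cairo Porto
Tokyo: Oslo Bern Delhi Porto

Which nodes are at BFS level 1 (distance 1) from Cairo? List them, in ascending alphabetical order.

Accra, Delhi, Kyoto, Manila, Milan, Perth, Sofia

Level 0: Cairo
Level 1: Accra, Delhi, Kyoto, Manila, Milan, Perth, Sofia
Level 2: Bern, Oslo, Porto, Seoul, Tokyo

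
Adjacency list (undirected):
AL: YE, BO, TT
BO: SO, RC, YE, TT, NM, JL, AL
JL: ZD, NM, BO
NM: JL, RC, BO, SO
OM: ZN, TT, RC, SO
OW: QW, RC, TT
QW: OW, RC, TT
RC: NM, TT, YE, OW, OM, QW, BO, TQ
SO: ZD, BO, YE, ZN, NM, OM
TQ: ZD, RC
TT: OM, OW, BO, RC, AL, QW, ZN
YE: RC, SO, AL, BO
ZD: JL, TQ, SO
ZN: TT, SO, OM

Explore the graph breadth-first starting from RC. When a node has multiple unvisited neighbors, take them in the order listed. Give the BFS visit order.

Visit RC; enqueue NM, TT, YE, OW, OM, QW, BO, TQ → queue [NM, TT, YE, OW, OM, QW, BO, TQ]
Visit NM; enqueue JL, SO → queue [TT, YE, OW, OM, QW, BO, TQ, JL, SO]
Visit TT; enqueue AL, ZN → queue [YE, OW, OM, QW, BO, TQ, JL, SO, AL, ZN]
Visit YE → queue [OW, OM, QW, BO, TQ, JL, SO, AL, ZN]
Visit OW → queue [OM, QW, BO, TQ, JL, SO, AL, ZN]
Visit OM → queue [QW, BO, TQ, JL, SO, AL, ZN]
Visit QW → queue [BO, TQ, JL, SO, AL, ZN]
Visit BO → queue [TQ, JL, SO, AL, ZN]
Visit TQ; enqueue ZD → queue [JL, SO, AL, ZN, ZD]
Visit JL → queue [SO, AL, ZN, ZD]
Visit SO → queue [AL, ZN, ZD]
Visit AL → queue [ZN, ZD]
Visit ZN → queue [ZD]
Visit ZD → queue []

RC → NM → TT → YE → OW → OM → QW → BO → TQ → JL → SO → AL → ZN → ZD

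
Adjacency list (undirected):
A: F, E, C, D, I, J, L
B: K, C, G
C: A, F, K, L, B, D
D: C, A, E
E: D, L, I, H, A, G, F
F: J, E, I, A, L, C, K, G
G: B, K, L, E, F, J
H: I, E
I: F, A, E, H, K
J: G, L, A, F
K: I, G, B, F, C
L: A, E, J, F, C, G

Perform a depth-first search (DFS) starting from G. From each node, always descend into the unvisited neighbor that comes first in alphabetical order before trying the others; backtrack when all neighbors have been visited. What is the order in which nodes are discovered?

G → B → C → A → D → E → F → I → H → K → J → L

Visit G
G → B
B → C
C → A
A → D
D → E
E → F
F → I
I → H
I → K
F → J
J → L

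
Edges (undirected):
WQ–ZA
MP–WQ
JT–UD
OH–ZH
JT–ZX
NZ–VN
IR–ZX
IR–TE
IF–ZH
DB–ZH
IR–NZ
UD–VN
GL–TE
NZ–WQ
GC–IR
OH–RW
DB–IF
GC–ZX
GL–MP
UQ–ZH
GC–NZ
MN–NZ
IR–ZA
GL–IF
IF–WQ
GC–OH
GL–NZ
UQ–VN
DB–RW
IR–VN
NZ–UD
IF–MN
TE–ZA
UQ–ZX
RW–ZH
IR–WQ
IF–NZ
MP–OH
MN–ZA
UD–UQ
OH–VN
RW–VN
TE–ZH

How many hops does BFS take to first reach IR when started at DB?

3

Level 0: DB
Level 1: IF, RW, ZH
Level 2: GL, MN, NZ, OH, TE, UQ, VN, WQ
Level 3: GC, IR, MP, UD, ZA, ZX
Level 4: JT
IR first appears at level 3.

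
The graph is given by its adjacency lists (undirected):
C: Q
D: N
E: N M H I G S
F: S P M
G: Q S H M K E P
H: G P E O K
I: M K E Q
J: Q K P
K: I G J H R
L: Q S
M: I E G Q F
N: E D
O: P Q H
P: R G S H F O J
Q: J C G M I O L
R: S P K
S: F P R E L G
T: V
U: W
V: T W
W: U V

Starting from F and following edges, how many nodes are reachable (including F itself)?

17

BFS from F visits: F, S, P, M, R, E, L, G, H, O, J, I, Q, K, N, C, D
Reachable nodes: 17 of 21 total.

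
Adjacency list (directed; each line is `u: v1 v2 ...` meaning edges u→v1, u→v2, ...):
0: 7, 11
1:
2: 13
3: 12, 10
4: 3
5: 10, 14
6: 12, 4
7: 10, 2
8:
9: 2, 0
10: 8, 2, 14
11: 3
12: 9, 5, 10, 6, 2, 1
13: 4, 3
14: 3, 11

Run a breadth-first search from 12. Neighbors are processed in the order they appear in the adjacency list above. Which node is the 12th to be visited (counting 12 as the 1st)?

13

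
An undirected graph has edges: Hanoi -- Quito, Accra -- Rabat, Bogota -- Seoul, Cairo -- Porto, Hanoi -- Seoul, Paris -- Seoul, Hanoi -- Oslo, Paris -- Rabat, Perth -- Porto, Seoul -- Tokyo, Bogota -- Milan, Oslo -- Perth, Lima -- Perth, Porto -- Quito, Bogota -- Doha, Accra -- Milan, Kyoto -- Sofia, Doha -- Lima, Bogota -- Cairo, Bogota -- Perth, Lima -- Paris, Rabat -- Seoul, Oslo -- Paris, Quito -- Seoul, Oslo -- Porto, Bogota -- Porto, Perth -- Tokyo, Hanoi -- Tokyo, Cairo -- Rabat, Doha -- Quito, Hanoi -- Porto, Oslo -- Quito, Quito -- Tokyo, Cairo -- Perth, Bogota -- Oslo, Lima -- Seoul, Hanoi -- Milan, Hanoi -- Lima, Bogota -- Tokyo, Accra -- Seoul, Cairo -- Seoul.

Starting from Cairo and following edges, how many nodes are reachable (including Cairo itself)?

15

BFS from Cairo visits: Cairo, Bogota, Perth, Porto, Rabat, Seoul, Doha, Milan, Oslo, Tokyo, Lima, Hanoi, Quito, Accra, Paris
Reachable nodes: 15 of 17 total.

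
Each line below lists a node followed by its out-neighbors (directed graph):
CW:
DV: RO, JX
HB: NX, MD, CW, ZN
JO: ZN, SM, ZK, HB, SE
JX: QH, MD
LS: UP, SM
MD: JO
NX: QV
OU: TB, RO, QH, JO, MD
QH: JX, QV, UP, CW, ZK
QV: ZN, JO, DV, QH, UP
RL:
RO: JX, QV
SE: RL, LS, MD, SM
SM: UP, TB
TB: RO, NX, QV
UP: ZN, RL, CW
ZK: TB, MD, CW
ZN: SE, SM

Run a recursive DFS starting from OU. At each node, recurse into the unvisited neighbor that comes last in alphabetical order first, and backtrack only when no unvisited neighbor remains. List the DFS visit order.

OU, TB, RO, QV, ZN, SM, UP, RL, CW, SE, MD, JO, ZK, HB, NX, LS, QH, JX, DV

Visit OU
OU → TB
TB → RO
RO → QV
QV → ZN
ZN → SM
SM → UP
UP → RL
UP → CW
ZN → SE
SE → MD
MD → JO
JO → ZK
JO → HB
HB → NX
SE → LS
QV → QH
QH → JX
QV → DV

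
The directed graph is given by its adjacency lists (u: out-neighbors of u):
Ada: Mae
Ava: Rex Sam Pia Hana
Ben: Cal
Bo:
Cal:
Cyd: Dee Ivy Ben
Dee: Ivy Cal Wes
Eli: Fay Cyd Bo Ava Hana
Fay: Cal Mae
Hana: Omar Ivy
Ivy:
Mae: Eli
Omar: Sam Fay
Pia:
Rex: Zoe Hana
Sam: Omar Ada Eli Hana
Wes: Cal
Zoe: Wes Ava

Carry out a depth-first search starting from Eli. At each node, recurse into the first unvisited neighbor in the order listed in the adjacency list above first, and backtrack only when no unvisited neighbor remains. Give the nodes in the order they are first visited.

Eli, Fay, Cal, Mae, Cyd, Dee, Ivy, Wes, Ben, Bo, Ava, Rex, Zoe, Hana, Omar, Sam, Ada, Pia

Visit Eli
Eli → Fay
Fay → Cal
Fay → Mae
Eli → Cyd
Cyd → Dee
Dee → Ivy
Dee → Wes
Cyd → Ben
Eli → Bo
Eli → Ava
Ava → Rex
Rex → Zoe
Rex → Hana
Hana → Omar
Omar → Sam
Sam → Ada
Ava → Pia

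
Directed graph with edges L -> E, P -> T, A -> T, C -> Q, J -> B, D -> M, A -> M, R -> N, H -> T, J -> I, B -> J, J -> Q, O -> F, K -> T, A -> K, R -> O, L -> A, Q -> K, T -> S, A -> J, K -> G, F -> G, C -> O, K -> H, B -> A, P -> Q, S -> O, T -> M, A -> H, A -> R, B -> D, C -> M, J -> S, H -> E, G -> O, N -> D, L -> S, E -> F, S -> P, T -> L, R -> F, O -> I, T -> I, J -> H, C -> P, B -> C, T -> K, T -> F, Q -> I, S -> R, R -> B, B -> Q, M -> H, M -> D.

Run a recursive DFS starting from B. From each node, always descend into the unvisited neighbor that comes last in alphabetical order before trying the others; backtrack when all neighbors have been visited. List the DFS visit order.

Visit B
B → Q
Q → K
K → T
T → S
S → R
R → O
O → I
O → F
F → G
R → N
N → D
D → M
M → H
H → E
S → P
T → L
L → A
A → J
B → C

B Q K T S R O I F G N D M H E P L A J C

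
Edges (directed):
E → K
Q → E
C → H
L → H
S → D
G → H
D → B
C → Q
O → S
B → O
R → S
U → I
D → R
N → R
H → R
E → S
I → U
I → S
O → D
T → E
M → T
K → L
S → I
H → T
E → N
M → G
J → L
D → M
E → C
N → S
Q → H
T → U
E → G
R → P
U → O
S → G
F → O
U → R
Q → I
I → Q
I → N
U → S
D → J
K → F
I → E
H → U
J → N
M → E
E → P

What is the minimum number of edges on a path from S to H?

2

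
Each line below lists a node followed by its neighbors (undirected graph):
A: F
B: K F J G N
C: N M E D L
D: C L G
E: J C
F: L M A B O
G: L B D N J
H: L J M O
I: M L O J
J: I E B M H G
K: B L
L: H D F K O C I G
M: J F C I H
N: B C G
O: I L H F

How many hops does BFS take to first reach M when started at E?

2

Level 0: E
Level 1: C, J
Level 2: B, D, G, H, I, L, M, N
Level 3: F, K, O
Level 4: A
M first appears at level 2.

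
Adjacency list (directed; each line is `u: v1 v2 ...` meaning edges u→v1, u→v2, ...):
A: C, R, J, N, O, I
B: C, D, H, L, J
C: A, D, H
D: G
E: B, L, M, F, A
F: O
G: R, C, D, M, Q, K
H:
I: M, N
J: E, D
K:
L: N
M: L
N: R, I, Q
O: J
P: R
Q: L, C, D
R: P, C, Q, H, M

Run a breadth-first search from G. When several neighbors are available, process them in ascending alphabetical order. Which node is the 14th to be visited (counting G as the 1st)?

N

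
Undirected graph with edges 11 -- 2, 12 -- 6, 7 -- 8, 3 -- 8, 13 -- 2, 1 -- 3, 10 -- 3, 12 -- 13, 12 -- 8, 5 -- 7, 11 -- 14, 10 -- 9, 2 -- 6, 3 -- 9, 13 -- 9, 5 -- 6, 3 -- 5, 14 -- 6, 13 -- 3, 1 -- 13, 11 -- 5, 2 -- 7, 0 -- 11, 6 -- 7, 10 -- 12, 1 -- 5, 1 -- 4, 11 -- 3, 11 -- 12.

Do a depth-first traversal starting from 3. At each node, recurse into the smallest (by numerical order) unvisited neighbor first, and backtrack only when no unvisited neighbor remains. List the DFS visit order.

Visit 3
3 → 1
1 → 4
1 → 5
5 → 6
6 → 2
2 → 7
7 → 8
8 → 12
12 → 10
10 → 9
9 → 13
12 → 11
11 → 0
11 → 14

3, 1, 4, 5, 6, 2, 7, 8, 12, 10, 9, 13, 11, 0, 14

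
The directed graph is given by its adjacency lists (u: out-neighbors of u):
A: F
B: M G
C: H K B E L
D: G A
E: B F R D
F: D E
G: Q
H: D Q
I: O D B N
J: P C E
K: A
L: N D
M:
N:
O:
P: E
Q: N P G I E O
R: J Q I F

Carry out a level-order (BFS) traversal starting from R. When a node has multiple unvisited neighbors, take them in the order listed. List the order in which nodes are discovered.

Visit R; enqueue J, Q, I, F → queue [J, Q, I, F]
Visit J; enqueue P, C, E → queue [Q, I, F, P, C, E]
Visit Q; enqueue N, G, O → queue [I, F, P, C, E, N, G, O]
Visit I; enqueue D, B → queue [F, P, C, E, N, G, O, D, B]
Visit F → queue [P, C, E, N, G, O, D, B]
Visit P → queue [C, E, N, G, O, D, B]
Visit C; enqueue H, K, L → queue [E, N, G, O, D, B, H, K, L]
Visit E → queue [N, G, O, D, B, H, K, L]
Visit N → queue [G, O, D, B, H, K, L]
Visit G → queue [O, D, B, H, K, L]
Visit O → queue [D, B, H, K, L]
Visit D; enqueue A → queue [B, H, K, L, A]
Visit B; enqueue M → queue [H, K, L, A, M]
Visit H → queue [K, L, A, M]
Visit K → queue [L, A, M]
Visit L → queue [A, M]
Visit A → queue [M]
Visit M → queue []

R, J, Q, I, F, P, C, E, N, G, O, D, B, H, K, L, A, M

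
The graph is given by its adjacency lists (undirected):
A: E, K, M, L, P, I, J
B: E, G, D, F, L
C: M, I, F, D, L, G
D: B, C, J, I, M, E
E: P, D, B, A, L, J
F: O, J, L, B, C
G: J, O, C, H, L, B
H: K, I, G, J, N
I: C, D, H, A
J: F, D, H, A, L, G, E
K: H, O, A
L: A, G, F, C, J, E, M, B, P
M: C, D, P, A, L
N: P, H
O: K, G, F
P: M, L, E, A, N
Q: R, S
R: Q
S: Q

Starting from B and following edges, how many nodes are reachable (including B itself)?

BFS from B visits: B, E, G, D, F, L, P, A, J, O, C, H, I, M, N, K
Reachable nodes: 16 of 19 total.

16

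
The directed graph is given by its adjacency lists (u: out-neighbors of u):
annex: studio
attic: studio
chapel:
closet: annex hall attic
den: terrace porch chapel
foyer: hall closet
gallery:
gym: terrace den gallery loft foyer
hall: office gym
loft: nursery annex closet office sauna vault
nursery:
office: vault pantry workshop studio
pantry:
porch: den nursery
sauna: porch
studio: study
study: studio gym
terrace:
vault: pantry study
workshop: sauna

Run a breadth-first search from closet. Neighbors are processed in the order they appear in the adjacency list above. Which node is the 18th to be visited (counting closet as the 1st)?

porch

Visit closet; enqueue annex, hall, attic → queue [annex, hall, attic]
Visit annex; enqueue studio → queue [hall, attic, studio]
Visit hall; enqueue office, gym → queue [attic, studio, office, gym]
Visit attic → queue [studio, office, gym]
Visit studio; enqueue study → queue [office, gym, study]
Visit office; enqueue vault, pantry, workshop → queue [gym, study, vault, pantry, workshop]
Visit gym; enqueue terrace, den, gallery, loft, foyer → queue [study, vault, pantry, workshop, terrace, den, gallery, loft, foyer]
Visit study → queue [vault, pantry, workshop, terrace, den, gallery, loft, foyer]
Visit vault → queue [pantry, workshop, terrace, den, gallery, loft, foyer]
Visit pantry → queue [workshop, terrace, den, gallery, loft, foyer]
Visit workshop; enqueue sauna → queue [terrace, den, gallery, loft, foyer, sauna]
Visit terrace → queue [den, gallery, loft, foyer, sauna]
Visit den; enqueue porch, chapel → queue [gallery, loft, foyer, sauna, porch, chapel]
Visit gallery → queue [loft, foyer, sauna, porch, chapel]
Visit loft; enqueue nursery → queue [foyer, sauna, porch, chapel, nursery]
Visit foyer → queue [sauna, porch, chapel, nursery]
Visit sauna → queue [porch, chapel, nursery]
Visit porch → queue [chapel, nursery]
Visit chapel → queue [nursery]
Visit nursery → queue []

Visit order: closet, annex, hall, attic, studio, office, gym, study, vault, pantry, workshop, terrace, den, gallery, loft, foyer, sauna, porch, chapel, nursery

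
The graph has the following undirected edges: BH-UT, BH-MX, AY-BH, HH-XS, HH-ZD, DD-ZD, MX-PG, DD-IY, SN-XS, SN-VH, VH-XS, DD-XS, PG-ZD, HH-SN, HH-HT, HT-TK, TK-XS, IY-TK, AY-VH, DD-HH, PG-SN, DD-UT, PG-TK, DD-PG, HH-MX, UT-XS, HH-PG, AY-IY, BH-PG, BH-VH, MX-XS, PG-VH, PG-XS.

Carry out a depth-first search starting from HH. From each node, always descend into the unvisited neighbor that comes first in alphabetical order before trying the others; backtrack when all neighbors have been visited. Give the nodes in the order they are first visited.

HH → DD → IY → AY → BH → MX → PG → SN → VH → XS → TK → HT → UT → ZD

Visit HH
HH → DD
DD → IY
IY → AY
AY → BH
BH → MX
MX → PG
PG → SN
SN → VH
VH → XS
XS → TK
TK → HT
XS → UT
PG → ZD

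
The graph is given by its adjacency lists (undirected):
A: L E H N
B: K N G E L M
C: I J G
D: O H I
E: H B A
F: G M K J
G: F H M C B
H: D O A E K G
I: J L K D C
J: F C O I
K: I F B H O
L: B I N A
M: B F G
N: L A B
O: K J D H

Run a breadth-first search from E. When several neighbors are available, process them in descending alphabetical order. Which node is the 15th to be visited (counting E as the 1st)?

C

Visit E; enqueue H, B, A → queue [H, B, A]
Visit H; enqueue O, K, G, D → queue [B, A, O, K, G, D]
Visit B; enqueue N, M, L → queue [A, O, K, G, D, N, M, L]
Visit A → queue [O, K, G, D, N, M, L]
Visit O; enqueue J → queue [K, G, D, N, M, L, J]
Visit K; enqueue I, F → queue [G, D, N, M, L, J, I, F]
Visit G; enqueue C → queue [D, N, M, L, J, I, F, C]
Visit D → queue [N, M, L, J, I, F, C]
Visit N → queue [M, L, J, I, F, C]
Visit M → queue [L, J, I, F, C]
Visit L → queue [J, I, F, C]
Visit J → queue [I, F, C]
Visit I → queue [F, C]
Visit F → queue [C]
Visit C → queue []

Visit order: E, H, B, A, O, K, G, D, N, M, L, J, I, F, C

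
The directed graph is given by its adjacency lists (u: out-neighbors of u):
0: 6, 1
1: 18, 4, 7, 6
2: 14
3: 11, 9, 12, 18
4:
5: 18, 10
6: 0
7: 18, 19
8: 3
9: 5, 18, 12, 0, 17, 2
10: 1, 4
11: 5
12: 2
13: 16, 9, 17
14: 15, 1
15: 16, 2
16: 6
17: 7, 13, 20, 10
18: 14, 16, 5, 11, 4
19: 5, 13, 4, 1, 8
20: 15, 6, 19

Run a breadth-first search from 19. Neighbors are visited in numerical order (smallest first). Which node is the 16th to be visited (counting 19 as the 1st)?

11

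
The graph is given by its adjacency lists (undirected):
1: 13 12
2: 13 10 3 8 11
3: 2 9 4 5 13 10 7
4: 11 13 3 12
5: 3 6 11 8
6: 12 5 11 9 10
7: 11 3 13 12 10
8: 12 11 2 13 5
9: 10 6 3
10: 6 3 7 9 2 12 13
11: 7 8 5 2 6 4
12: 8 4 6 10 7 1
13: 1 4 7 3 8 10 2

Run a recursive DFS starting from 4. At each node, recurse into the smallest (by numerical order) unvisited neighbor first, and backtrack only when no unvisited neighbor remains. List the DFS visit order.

4, 3, 2, 8, 5, 6, 9, 10, 7, 11, 12, 1, 13

Visit 4
4 → 3
3 → 2
2 → 8
8 → 5
5 → 6
6 → 9
9 → 10
10 → 7
7 → 11
7 → 12
12 → 1
1 → 13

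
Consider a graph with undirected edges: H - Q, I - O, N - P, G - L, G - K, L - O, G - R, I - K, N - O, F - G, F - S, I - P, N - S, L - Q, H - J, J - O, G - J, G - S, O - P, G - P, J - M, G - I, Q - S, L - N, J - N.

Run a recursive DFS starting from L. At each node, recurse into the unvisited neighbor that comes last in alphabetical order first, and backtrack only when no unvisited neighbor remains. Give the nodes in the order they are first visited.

Visit L
L → Q
Q → S
S → N
N → P
P → O
O → J
J → M
J → H
J → G
G → R
G → K
K → I
G → F

L, Q, S, N, P, O, J, M, H, G, R, K, I, F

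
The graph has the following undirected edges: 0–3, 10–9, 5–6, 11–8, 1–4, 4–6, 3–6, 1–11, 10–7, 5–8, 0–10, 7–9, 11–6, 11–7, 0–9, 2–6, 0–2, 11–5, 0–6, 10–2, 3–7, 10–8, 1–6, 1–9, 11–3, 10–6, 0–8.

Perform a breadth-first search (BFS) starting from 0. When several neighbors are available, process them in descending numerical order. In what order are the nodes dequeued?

Visit 0; enqueue 10, 9, 8, 6, 3, 2 → queue [10, 9, 8, 6, 3, 2]
Visit 10; enqueue 7 → queue [9, 8, 6, 3, 2, 7]
Visit 9; enqueue 1 → queue [8, 6, 3, 2, 7, 1]
Visit 8; enqueue 11, 5 → queue [6, 3, 2, 7, 1, 11, 5]
Visit 6; enqueue 4 → queue [3, 2, 7, 1, 11, 5, 4]
Visit 3 → queue [2, 7, 1, 11, 5, 4]
Visit 2 → queue [7, 1, 11, 5, 4]
Visit 7 → queue [1, 11, 5, 4]
Visit 1 → queue [11, 5, 4]
Visit 11 → queue [5, 4]
Visit 5 → queue [4]
Visit 4 → queue []

0 -> 10 -> 9 -> 8 -> 6 -> 3 -> 2 -> 7 -> 1 -> 11 -> 5 -> 4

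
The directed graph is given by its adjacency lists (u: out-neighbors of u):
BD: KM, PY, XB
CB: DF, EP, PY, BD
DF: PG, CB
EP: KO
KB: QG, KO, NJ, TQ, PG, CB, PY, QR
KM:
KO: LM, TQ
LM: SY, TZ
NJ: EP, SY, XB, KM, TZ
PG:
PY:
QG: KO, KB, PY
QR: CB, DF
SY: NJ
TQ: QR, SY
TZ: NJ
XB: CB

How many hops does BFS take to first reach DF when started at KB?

Level 0: KB
Level 1: CB, KO, NJ, PG, PY, QG, QR, TQ
Level 2: BD, DF, EP, KM, LM, SY, TZ, XB
DF first appears at level 2.

2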